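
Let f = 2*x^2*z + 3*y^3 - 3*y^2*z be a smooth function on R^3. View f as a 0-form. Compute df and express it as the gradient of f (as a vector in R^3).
df = (4*x*z) dx + (3*y*(3*y - 2*z)) dy + (2*x^2 - 3*y^2) dz; grad f = (4*x*z, 3*y*(3*y - 2*z), 2*x^2 - 3*y^2)

For a 0-form f, d f = (∂f/∂x) dx + (∂f/∂y) dy + (∂f/∂z) dz. The components of the vector representation are exactly the entries of grad f in Cartesian coordinates:
  ∂f/∂x = 4*x*z
  ∂f/∂y = 3*y*(3*y - 2*z)
  ∂f/∂z = 2*x^2 - 3*y^2.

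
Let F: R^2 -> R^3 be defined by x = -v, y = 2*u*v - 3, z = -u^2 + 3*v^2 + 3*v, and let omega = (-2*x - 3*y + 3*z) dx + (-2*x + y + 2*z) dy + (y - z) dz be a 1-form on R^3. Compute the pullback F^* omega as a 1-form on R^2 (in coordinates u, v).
F^* omega = (-2*u^3 - 8*u^2*v + 10*u*v^2 + 6*u*v + 6*u + 12*v^3 + 16*v^2 - 6*v) du + (-4*u^3 + 10*u^2*v + 6*u^2 + 24*u*v^2 + 28*u*v - 6*u - 18*v^3 - 36*v^2 - 38*v - 18) dv

Using F^*(f dg) = (f ∘ F) d(g ∘ F), substitute each coordinate x_i by F_i(u, v) in f_i, and replace dx_i by d F_i = (∂F_i/∂u) du + (∂F_i/∂v) dv.
  For the x component: f_1(F) = -3*u^2 - 6*u*v + 9*v^2 + 11*v + 9; d F_1 = (0) du + (-1) dv
  For the y component: f_2(F) = -2*u^2 + 2*u*v + 6*v^2 + 8*v - 3; d F_2 = (2*v) du + (2*u) dv
  For the z component: f_3(F) = u^2 + 2*u*v - 3*v^2 - 3*v - 3; d F_3 = (-2*u) du + (6*v + 3) dv
Combining and collecting du, dv coefficients:
  coeff of du: -2*u^3 - 8*u^2*v + 10*u*v^2 + 6*u*v + 6*u + 12*v^3 + 16*v^2 - 6*v
  coeff of dv: -4*u^3 + 10*u^2*v + 6*u^2 + 24*u*v^2 + 28*u*v - 6*u - 18*v^3 - 36*v^2 - 38*v - 18
F^* omega = (-2*u^3 - 8*u^2*v + 10*u*v^2 + 6*u*v + 6*u + 12*v^3 + 16*v^2 - 6*v) du + (-4*u^3 + 10*u^2*v + 6*u^2 + 24*u*v^2 + 28*u*v - 6*u - 18*v^3 - 36*v^2 - 38*v - 18) dv.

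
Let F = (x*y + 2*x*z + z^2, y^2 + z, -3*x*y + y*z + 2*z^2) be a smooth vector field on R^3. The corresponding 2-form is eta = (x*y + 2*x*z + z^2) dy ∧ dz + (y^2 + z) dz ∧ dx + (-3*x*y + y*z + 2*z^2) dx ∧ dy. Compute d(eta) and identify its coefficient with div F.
d(eta) = (4*y + 6*z) dx ∧ dy ∧ dz; div F = 4*y + 6*z

For a 2-form in R^3 of the form above, applying d gives a 3-form with coefficient ∂P/∂x + ∂Q/∂y + ∂R/∂z:
  ∂P/∂x = y + 2*z
  ∂Q/∂y = 2*y
  ∂R/∂z = y + 4*z
Sum = 4*y + 6*z, which is exactly div F.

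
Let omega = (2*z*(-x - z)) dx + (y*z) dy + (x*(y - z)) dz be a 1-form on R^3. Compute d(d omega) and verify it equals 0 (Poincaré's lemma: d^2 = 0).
d(d omega) = 0

Step 1: d omega = sum_{i<j} (∂f_j/∂x_i - ∂f_i/∂x_j) dx_i ∧ dx_j:
  coeff of dx ∧ dy: 0
  coeff of dx ∧ dz: 2*x + y + 3*z
  coeff of dy ∧ dz: x - y
Step 2: Apply d again to each 2-form coefficient. The only possible 3-form in R^3 is dx ∧ dy ∧ dz, with coefficient
  ∂(coeff of dy∧dz)/∂x - ∂(coeff of dx∧dz)/∂y + ∂(coeff of dx∧dy)/∂z
  = ∂/∂x (x - y) - ∂/∂y (2*x + y + 3*z) + ∂/∂z (0).
Each of these terms simplifies to sums of mixed partials that cancel in pairs. The result is 0 (by equality of mixed partials for smooth functions — Schwarz / Clairaut).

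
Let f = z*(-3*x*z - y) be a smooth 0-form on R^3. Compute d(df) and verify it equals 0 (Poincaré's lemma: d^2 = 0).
d(df) = 0

Step 1: df = sum_i (∂f/∂x_i) dx_i = (-3*z^2) dx + (-z) dy + (-6*x*z - y) dz.
Step 2: Apply d again. Using the 1-form formula, the coefficient of dx ∧ dy in d(df) is ∂^2 f/∂x ∂y - ∂^2 f/∂y ∂x = (0) - (0) = 0 (equality of mixed partials for smooth f).
Similarly for dx ∧ dz and dy ∧ dz — all coefficients vanish. So d(df) = 0.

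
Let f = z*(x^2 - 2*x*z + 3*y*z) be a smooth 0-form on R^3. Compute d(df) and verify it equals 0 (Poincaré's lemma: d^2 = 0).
d(df) = 0

Step 1: df = sum_i (∂f/∂x_i) dx_i = (2*z*(x - z)) dx + (3*z^2) dy + (x^2 - 4*x*z + 6*y*z) dz.
Step 2: Apply d again. Using the 1-form formula, the coefficient of dx ∧ dy in d(df) is ∂^2 f/∂x ∂y - ∂^2 f/∂y ∂x = (0) - (0) = 0 (equality of mixed partials for smooth f).
Similarly for dx ∧ dz and dy ∧ dz — all coefficients vanish. So d(df) = 0.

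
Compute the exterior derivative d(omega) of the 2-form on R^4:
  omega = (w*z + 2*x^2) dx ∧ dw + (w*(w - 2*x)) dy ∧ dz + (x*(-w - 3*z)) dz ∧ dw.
d(omega) = (-2*w - 3*z) dx ∧ dz ∧ dw + (-2*w) dx ∧ dy ∧ dz + (2*w - 2*x) dy ∧ dz ∧ dw

For a 2-form omega = sum_{i<j} g_{ij} dx_i ∧ dx_j, the exterior derivative is
  d(omega) = sum_{i<j} d(g_{ij}) ∧ dx_i ∧ dx_j = sum_{i<j, k} (∂g_{ij}/∂x_k) dx_k ∧ dx_i ∧ dx_j.
Expand each term, using dx_k ∧ dx_i ∧ dx_j = sgn(permutation) dx_{(a)} ∧ dx_{(b)} ∧ dx_{(c)} with (a < b < c) sorted:
  d(w*z + 2*x^2) includes (∂/∂z)(w*z + 2*x^2) dz = (w) dz, which multiplied by dx ∧ dw gives (-w) dx ∧ dz ∧ dw
  d(w*(w - 2*x)) includes (∂/∂x)(w*(w - 2*x)) dx = (-2*w) dx, which multiplied by dy ∧ dz gives (-2*w) dx ∧ dy ∧ dz
  d(w*(w - 2*x)) includes (∂/∂w)(w*(w - 2*x)) dw = (2*w - 2*x) dw, which multiplied by dy ∧ dz gives (2*w - 2*x) dy ∧ dz ∧ dw
  d(x*(-w - 3*z)) includes (∂/∂x)(x*(-w - 3*z)) dx = (-w - 3*z) dx, which multiplied by dz ∧ dw gives (-w - 3*z) dx ∧ dz ∧ dw
Collecting like 3-forms: d(omega) = (-2*w - 3*z) dx ∧ dz ∧ dw + (-2*w) dx ∧ dy ∧ dz + (2*w - 2*x) dy ∧ dz ∧ dw.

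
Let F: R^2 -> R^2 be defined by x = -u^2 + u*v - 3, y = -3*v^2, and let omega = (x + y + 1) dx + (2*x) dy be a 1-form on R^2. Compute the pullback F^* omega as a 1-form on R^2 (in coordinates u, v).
F^* omega = (2*u^3 - 3*u^2*v + 7*u*v^2 + 4*u - 3*v^3 - 2*v) du + (-u^3 + 13*u^2*v - 15*u*v^2 - 2*u + 36*v) dv

Using F^*(f dg) = (f ∘ F) d(g ∘ F), substitute each coordinate x_i by F_i(u, v) in f_i, and replace dx_i by d F_i = (∂F_i/∂u) du + (∂F_i/∂v) dv.
  For the x component: f_1(F) = -u^2 + u*v - 3*v^2 - 2; d F_1 = (-2*u + v) du + (u) dv
  For the y component: f_2(F) = -2*u^2 + 2*u*v - 6; d F_2 = (0) du + (-6*v) dv
Combining and collecting du, dv coefficients:
  coeff of du: 2*u^3 - 3*u^2*v + 7*u*v^2 + 4*u - 3*v^3 - 2*v
  coeff of dv: -u^3 + 13*u^2*v - 15*u*v^2 - 2*u + 36*v
F^* omega = (2*u^3 - 3*u^2*v + 7*u*v^2 + 4*u - 3*v^3 - 2*v) du + (-u^3 + 13*u^2*v - 15*u*v^2 - 2*u + 36*v) dv.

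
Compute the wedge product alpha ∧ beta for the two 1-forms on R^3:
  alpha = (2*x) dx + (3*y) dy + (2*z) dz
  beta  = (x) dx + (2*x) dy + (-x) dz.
alpha ∧ beta = (x*(4*x - 3*y)) dx ∧ dy + (-2*x*(x + z)) dx ∧ dz + (-x*(3*y + 4*z)) dy ∧ dz

Distribute the wedge, using dx_i ∧ dx_j = -dx_j ∧ dx_i and dx_i ∧ dx_i = 0. For each pair (i, j) with i < j, the coefficient of dx_i ∧ dx_j in alpha ∧ beta is (alpha_i * beta_j - alpha_j * beta_i). Collecting: alpha ∧ beta = (x*(4*x - 3*y)) dx ∧ dy + (-2*x*(x + z)) dx ∧ dz + (-x*(3*y + 4*z)) dy ∧ dz.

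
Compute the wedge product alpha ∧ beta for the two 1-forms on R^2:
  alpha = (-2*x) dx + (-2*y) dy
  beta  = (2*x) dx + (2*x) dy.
alpha ∧ beta = (4*x*(-x + y)) dx ∧ dy

Distribute the wedge, using dx_i ∧ dx_j = -dx_j ∧ dx_i and dx_i ∧ dx_i = 0. For each pair (i, j) with i < j, the coefficient of dx_i ∧ dx_j in alpha ∧ beta is (alpha_i * beta_j - alpha_j * beta_i). Collecting: alpha ∧ beta = (4*x*(-x + y)) dx ∧ dy.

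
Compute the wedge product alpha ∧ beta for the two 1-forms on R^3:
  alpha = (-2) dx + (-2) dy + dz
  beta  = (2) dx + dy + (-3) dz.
alpha ∧ beta = (2) dx ∧ dy + (4) dx ∧ dz + (5) dy ∧ dz

Distribute the wedge, using dx_i ∧ dx_j = -dx_j ∧ dx_i and dx_i ∧ dx_i = 0. For each pair (i, j) with i < j, the coefficient of dx_i ∧ dx_j in alpha ∧ beta is (alpha_i * beta_j - alpha_j * beta_i). Collecting: alpha ∧ beta = (2) dx ∧ dy + (4) dx ∧ dz + (5) dy ∧ dz.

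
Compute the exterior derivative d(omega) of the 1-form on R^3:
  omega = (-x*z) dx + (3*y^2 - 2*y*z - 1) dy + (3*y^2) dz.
d(omega) = (x) dx ∧ dz + (8*y) dy ∧ dz

For a 1-form omega = sum_i f_i dx_i, the exterior derivative is
  d(omega) = sum_{i < j} (∂f_j/∂x_i - ∂f_i/∂x_j) dx_i ∧ dx_j.
  coefficient of dx ∧ dz: ∂f_3/∂x - ∂f_1/∂z = ∂(3*y^2)/∂x - ∂(-x*z)/∂z = x
  coefficient of dy ∧ dz: ∂f_3/∂y - ∂f_2/∂z = ∂(3*y^2)/∂y - ∂(3*y^2 - 2*y*z - 1)/∂z = 8*y
Assembling: d(omega) = (x) dx ∧ dz + (8*y) dy ∧ dz.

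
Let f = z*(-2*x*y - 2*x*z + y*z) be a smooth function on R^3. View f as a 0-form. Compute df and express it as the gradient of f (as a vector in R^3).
df = (2*z*(-y - z)) dx + (z*(-2*x + z)) dy + (-2*x*y - 4*x*z + 2*y*z) dz; grad f = (2*z*(-y - z), z*(-2*x + z), -2*x*y - 4*x*z + 2*y*z)

For a 0-form f, d f = (∂f/∂x) dx + (∂f/∂y) dy + (∂f/∂z) dz. The components of the vector representation are exactly the entries of grad f in Cartesian coordinates:
  ∂f/∂x = 2*z*(-y - z)
  ∂f/∂y = z*(-2*x + z)
  ∂f/∂z = -2*x*y - 4*x*z + 2*y*z.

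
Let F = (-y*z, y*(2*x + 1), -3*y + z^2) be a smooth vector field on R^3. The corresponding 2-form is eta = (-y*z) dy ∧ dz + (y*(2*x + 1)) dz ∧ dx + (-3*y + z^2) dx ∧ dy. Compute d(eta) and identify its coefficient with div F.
d(eta) = (2*x + 2*z + 1) dx ∧ dy ∧ dz; div F = 2*x + 2*z + 1

For a 2-form in R^3 of the form above, applying d gives a 3-form with coefficient ∂P/∂x + ∂Q/∂y + ∂R/∂z:
  ∂P/∂x = 0
  ∂Q/∂y = 2*x + 1
  ∂R/∂z = 2*z
Sum = 2*x + 2*z + 1, which is exactly div F.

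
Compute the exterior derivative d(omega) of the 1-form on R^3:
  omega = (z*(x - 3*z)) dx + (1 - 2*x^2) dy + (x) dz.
d(omega) = (-4*x) dx ∧ dy + (-x + 6*z + 1) dx ∧ dz

For a 1-form omega = sum_i f_i dx_i, the exterior derivative is
  d(omega) = sum_{i < j} (∂f_j/∂x_i - ∂f_i/∂x_j) dx_i ∧ dx_j.
  coefficient of dx ∧ dy: ∂f_2/∂x - ∂f_1/∂y = ∂(1 - 2*x^2)/∂x - ∂(z*(x - 3*z))/∂y = -4*x
  coefficient of dx ∧ dz: ∂f_3/∂x - ∂f_1/∂z = ∂(x)/∂x - ∂(z*(x - 3*z))/∂z = -x + 6*z + 1
Assembling: d(omega) = (-4*x) dx ∧ dy + (-x + 6*z + 1) dx ∧ dz.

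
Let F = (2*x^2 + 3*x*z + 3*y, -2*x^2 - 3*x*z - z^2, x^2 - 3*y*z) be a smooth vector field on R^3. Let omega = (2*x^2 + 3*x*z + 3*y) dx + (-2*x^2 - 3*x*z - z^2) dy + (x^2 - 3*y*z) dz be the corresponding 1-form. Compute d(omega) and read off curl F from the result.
d(omega) = (3*x - z) dy ∧ dz + (x) dz ∧ dx + (-4*x - 3*z - 3) dx ∧ dy; curl F = (3*x - z, x, -4*x - 3*z - 3)

d omega = sum_{i<j} (∂f_j/∂x_i - ∂f_i/∂x_j) dx_i ∧ dx_j. Under the identification (dy ∧ dz, dz ∧ dx, dx ∧ dy) ↔ (e_x, e_y, e_z), the coefficients are exactly the components of curl F. Compute:
  ∂R/∂y - ∂Q/∂z = (-3*z) - (-3*x - 2*z) = 3*x - z
  ∂P/∂z - ∂R/∂x = (3*x) - (2*x) = x
  ∂Q/∂x - ∂P/∂y = (-4*x - 3*z) - (3) = -4*x - 3*z - 3.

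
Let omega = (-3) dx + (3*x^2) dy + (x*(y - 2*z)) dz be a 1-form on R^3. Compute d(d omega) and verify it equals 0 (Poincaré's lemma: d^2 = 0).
d(d omega) = 0

Step 1: d omega = sum_{i<j} (∂f_j/∂x_i - ∂f_i/∂x_j) dx_i ∧ dx_j:
  coeff of dx ∧ dy: 6*x
  coeff of dx ∧ dz: y - 2*z
  coeff of dy ∧ dz: x
Step 2: Apply d again to each 2-form coefficient. The only possible 3-form in R^3 is dx ∧ dy ∧ dz, with coefficient
  ∂(coeff of dy∧dz)/∂x - ∂(coeff of dx∧dz)/∂y + ∂(coeff of dx∧dy)/∂z
  = ∂/∂x (x) - ∂/∂y (y - 2*z) + ∂/∂z (6*x).
Each of these terms simplifies to sums of mixed partials that cancel in pairs. The result is 0 (by equality of mixed partials for smooth functions — Schwarz / Clairaut).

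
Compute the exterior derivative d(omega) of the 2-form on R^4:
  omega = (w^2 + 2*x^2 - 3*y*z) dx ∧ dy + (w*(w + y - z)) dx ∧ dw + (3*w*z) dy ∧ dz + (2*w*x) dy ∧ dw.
d(omega) = (-3*y) dx ∧ dy ∧ dz + (3*w) dx ∧ dy ∧ dw + (w) dx ∧ dz ∧ dw + (3*z) dy ∧ dz ∧ dw

For a 2-form omega = sum_{i<j} g_{ij} dx_i ∧ dx_j, the exterior derivative is
  d(omega) = sum_{i<j} d(g_{ij}) ∧ dx_i ∧ dx_j = sum_{i<j, k} (∂g_{ij}/∂x_k) dx_k ∧ dx_i ∧ dx_j.
Expand each term, using dx_k ∧ dx_i ∧ dx_j = sgn(permutation) dx_{(a)} ∧ dx_{(b)} ∧ dx_{(c)} with (a < b < c) sorted:
  d(w^2 + 2*x^2 - 3*y*z) includes (∂/∂z)(w^2 + 2*x^2 - 3*y*z) dz = (-3*y) dz, which multiplied by dx ∧ dy gives (-3*y) dx ∧ dy ∧ dz
  d(w^2 + 2*x^2 - 3*y*z) includes (∂/∂w)(w^2 + 2*x^2 - 3*y*z) dw = (2*w) dw, which multiplied by dx ∧ dy gives (2*w) dx ∧ dy ∧ dw
  d(w*(w + y - z)) includes (∂/∂y)(w*(w + y - z)) dy = (w) dy, which multiplied by dx ∧ dw gives (-w) dx ∧ dy ∧ dw
  d(w*(w + y - z)) includes (∂/∂z)(w*(w + y - z)) dz = (-w) dz, which multiplied by dx ∧ dw gives (w) dx ∧ dz ∧ dw
  d(3*w*z) includes (∂/∂w)(3*w*z) dw = (3*z) dw, which multiplied by dy ∧ dz gives (3*z) dy ∧ dz ∧ dw
  d(2*w*x) includes (∂/∂x)(2*w*x) dx = (2*w) dx, which multiplied by dy ∧ dw gives (2*w) dx ∧ dy ∧ dw
Collecting like 3-forms: d(omega) = (-3*y) dx ∧ dy ∧ dz + (3*w) dx ∧ dy ∧ dw + (w) dx ∧ dz ∧ dw + (3*z) dy ∧ dz ∧ dw.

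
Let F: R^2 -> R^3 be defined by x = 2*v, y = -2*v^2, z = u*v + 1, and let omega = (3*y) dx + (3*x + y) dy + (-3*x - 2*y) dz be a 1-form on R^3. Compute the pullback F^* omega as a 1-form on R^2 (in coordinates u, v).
F^* omega = (v^2*(4*v - 6)) du + (2*v*(2*u*v - 3*u + 4*v^2 - 18*v)) dv

Using F^*(f dg) = (f ∘ F) d(g ∘ F), substitute each coordinate x_i by F_i(u, v) in f_i, and replace dx_i by d F_i = (∂F_i/∂u) du + (∂F_i/∂v) dv.
  For the x component: f_1(F) = -6*v^2; d F_1 = (0) du + (2) dv
  For the y component: f_2(F) = 2*v*(3 - v); d F_2 = (0) du + (-4*v) dv
  For the z component: f_3(F) = 2*v*(2*v - 3); d F_3 = (v) du + (u) dv
Combining and collecting du, dv coefficients:
  coeff of du: v^2*(4*v - 6)
  coeff of dv: 2*v*(2*u*v - 3*u + 4*v^2 - 18*v)
F^* omega = (v^2*(4*v - 6)) du + (2*v*(2*u*v - 3*u + 4*v^2 - 18*v)) dv.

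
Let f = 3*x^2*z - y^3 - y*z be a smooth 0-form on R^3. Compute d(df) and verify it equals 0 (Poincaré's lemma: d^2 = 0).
d(df) = 0

Step 1: df = sum_i (∂f/∂x_i) dx_i = (6*x*z) dx + (-3*y^2 - z) dy + (3*x^2 - y) dz.
Step 2: Apply d again. Using the 1-form formula, the coefficient of dx ∧ dy in d(df) is ∂^2 f/∂x ∂y - ∂^2 f/∂y ∂x = (0) - (0) = 0 (equality of mixed partials for smooth f).
Similarly for dx ∧ dz and dy ∧ dz — all coefficients vanish. So d(df) = 0.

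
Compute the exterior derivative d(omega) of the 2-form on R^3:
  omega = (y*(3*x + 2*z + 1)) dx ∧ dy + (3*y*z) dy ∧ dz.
d(omega) = (2*y) dx ∧ dy ∧ dz

For a 2-form omega = sum_{i<j} g_{ij} dx_i ∧ dx_j, the exterior derivative is
  d(omega) = sum_{i<j} d(g_{ij}) ∧ dx_i ∧ dx_j = sum_{i<j, k} (∂g_{ij}/∂x_k) dx_k ∧ dx_i ∧ dx_j.
Expand each term, using dx_k ∧ dx_i ∧ dx_j = sgn(permutation) dx_{(a)} ∧ dx_{(b)} ∧ dx_{(c)} with (a < b < c) sorted:
  d(y*(3*x + 2*z + 1)) includes (∂/∂z)(y*(3*x + 2*z + 1)) dz = (2*y) dz, which multiplied by dx ∧ dy gives (2*y) dx ∧ dy ∧ dz
Collecting like 3-forms: d(omega) = (2*y) dx ∧ dy ∧ dz.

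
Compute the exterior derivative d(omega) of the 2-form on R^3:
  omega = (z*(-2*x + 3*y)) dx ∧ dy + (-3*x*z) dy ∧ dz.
d(omega) = (-2*x + 3*y - 3*z) dx ∧ dy ∧ dz

For a 2-form omega = sum_{i<j} g_{ij} dx_i ∧ dx_j, the exterior derivative is
  d(omega) = sum_{i<j} d(g_{ij}) ∧ dx_i ∧ dx_j = sum_{i<j, k} (∂g_{ij}/∂x_k) dx_k ∧ dx_i ∧ dx_j.
Expand each term, using dx_k ∧ dx_i ∧ dx_j = sgn(permutation) dx_{(a)} ∧ dx_{(b)} ∧ dx_{(c)} with (a < b < c) sorted:
  d(z*(-2*x + 3*y)) includes (∂/∂z)(z*(-2*x + 3*y)) dz = (-2*x + 3*y) dz, which multiplied by dx ∧ dy gives (-2*x + 3*y) dx ∧ dy ∧ dz
  d(-3*x*z) includes (∂/∂x)(-3*x*z) dx = (-3*z) dx, which multiplied by dy ∧ dz gives (-3*z) dx ∧ dy ∧ dz
Collecting like 3-forms: d(omega) = (-2*x + 3*y - 3*z) dx ∧ dy ∧ dz.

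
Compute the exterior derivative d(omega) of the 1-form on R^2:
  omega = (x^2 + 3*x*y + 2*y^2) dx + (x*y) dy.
d(omega) = (-3*x - 3*y) dx ∧ dy

For a 1-form omega = sum_i f_i dx_i, the exterior derivative is
  d(omega) = sum_{i < j} (∂f_j/∂x_i - ∂f_i/∂x_j) dx_i ∧ dx_j.
  coefficient of dx ∧ dy: ∂f_2/∂x - ∂f_1/∂y = ∂(x*y)/∂x - ∂(x^2 + 3*x*y + 2*y^2)/∂y = -3*x - 3*y
Assembling: d(omega) = (-3*x - 3*y) dx ∧ dy.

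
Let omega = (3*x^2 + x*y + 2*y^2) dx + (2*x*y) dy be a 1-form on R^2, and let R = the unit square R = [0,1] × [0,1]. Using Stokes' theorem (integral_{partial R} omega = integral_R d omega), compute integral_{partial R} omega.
integral_(partial R) omega = -3/2

Stokes: integral_partial_R omega = integral_R d omega with d omega = (∂Q/∂x - ∂P/∂y) dx ∧ dy.
  ∂Q/∂x = 2*y
  ∂P/∂y = x + 4*y
  integrand = ∂Q/∂x - ∂P/∂y = -x - 2*y.
Integrating over R: integral_0^1 integral_0^1 (-x - 2*y) dx dy = -3/2.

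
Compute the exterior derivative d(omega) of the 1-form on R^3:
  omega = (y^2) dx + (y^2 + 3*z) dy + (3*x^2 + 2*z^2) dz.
d(omega) = (-2*y) dx ∧ dy + (6*x) dx ∧ dz + (-3) dy ∧ dz

For a 1-form omega = sum_i f_i dx_i, the exterior derivative is
  d(omega) = sum_{i < j} (∂f_j/∂x_i - ∂f_i/∂x_j) dx_i ∧ dx_j.
  coefficient of dx ∧ dy: ∂f_2/∂x - ∂f_1/∂y = ∂(y^2 + 3*z)/∂x - ∂(y^2)/∂y = -2*y
  coefficient of dx ∧ dz: ∂f_3/∂x - ∂f_1/∂z = ∂(3*x^2 + 2*z^2)/∂x - ∂(y^2)/∂z = 6*x
  coefficient of dy ∧ dz: ∂f_3/∂y - ∂f_2/∂z = ∂(3*x^2 + 2*z^2)/∂y - ∂(y^2 + 3*z)/∂z = -3
Assembling: d(omega) = (-2*y) dx ∧ dy + (6*x) dx ∧ dz + (-3) dy ∧ dz.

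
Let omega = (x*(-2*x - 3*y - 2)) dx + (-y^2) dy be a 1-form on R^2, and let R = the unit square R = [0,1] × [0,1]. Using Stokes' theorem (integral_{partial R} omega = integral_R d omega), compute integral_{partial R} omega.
integral_(partial R) omega = 3/2

Stokes: integral_partial_R omega = integral_R d omega with d omega = (∂Q/∂x - ∂P/∂y) dx ∧ dy.
  ∂Q/∂x = 0
  ∂P/∂y = -3*x
  integrand = ∂Q/∂x - ∂P/∂y = 3*x.
Integrating over R: integral_0^1 integral_0^1 (3*x) dx dy = 3/2.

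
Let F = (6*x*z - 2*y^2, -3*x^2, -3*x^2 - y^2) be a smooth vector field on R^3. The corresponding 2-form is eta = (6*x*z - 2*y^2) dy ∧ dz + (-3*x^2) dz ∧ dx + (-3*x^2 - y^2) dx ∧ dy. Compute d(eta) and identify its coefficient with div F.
d(eta) = (6*z) dx ∧ dy ∧ dz; div F = 6*z

For a 2-form in R^3 of the form above, applying d gives a 3-form with coefficient ∂P/∂x + ∂Q/∂y + ∂R/∂z:
  ∂P/∂x = 6*z
  ∂Q/∂y = 0
  ∂R/∂z = 0
Sum = 6*z, which is exactly div F.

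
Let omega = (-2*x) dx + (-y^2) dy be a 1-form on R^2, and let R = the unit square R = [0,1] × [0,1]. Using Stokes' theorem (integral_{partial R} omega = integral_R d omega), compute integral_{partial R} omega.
integral_(partial R) omega = 0

Stokes: integral_partial_R omega = integral_R d omega with d omega = (∂Q/∂x - ∂P/∂y) dx ∧ dy.
  ∂Q/∂x = 0
  ∂P/∂y = 0
  integrand = ∂Q/∂x - ∂P/∂y = 0.
Integrating over R: integral_0^1 integral_0^1 (0) dx dy = 0.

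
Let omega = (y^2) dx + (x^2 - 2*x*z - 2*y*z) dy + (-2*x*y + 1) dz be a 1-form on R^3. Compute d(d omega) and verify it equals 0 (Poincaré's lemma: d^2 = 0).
d(d omega) = 0

Step 1: d omega = sum_{i<j} (∂f_j/∂x_i - ∂f_i/∂x_j) dx_i ∧ dx_j:
  coeff of dx ∧ dy: 2*x - 2*y - 2*z
  coeff of dx ∧ dz: -2*y
  coeff of dy ∧ dz: 2*y
Step 2: Apply d again to each 2-form coefficient. The only possible 3-form in R^3 is dx ∧ dy ∧ dz, with coefficient
  ∂(coeff of dy∧dz)/∂x - ∂(coeff of dx∧dz)/∂y + ∂(coeff of dx∧dy)/∂z
  = ∂/∂x (2*y) - ∂/∂y (-2*y) + ∂/∂z (2*x - 2*y - 2*z).
Each of these terms simplifies to sums of mixed partials that cancel in pairs. The result is 0 (by equality of mixed partials for smooth functions — Schwarz / Clairaut).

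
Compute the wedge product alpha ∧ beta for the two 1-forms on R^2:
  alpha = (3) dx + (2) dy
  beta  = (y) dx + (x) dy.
alpha ∧ beta = (3*x - 2*y) dx ∧ dy

Distribute the wedge, using dx_i ∧ dx_j = -dx_j ∧ dx_i and dx_i ∧ dx_i = 0. For each pair (i, j) with i < j, the coefficient of dx_i ∧ dx_j in alpha ∧ beta is (alpha_i * beta_j - alpha_j * beta_i). Collecting: alpha ∧ beta = (3*x - 2*y) dx ∧ dy.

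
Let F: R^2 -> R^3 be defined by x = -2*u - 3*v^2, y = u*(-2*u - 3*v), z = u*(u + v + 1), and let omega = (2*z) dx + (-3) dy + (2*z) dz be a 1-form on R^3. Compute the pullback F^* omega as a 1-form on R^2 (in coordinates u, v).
F^* omega = (4*u^3 + 6*u^2*v + 2*u^2 + 2*u*v^2 + 10*u + 9*v) du + (u*(2*u^2 - 10*u*v + 2*u - 12*v^2 - 12*v + 9)) dv

Using F^*(f dg) = (f ∘ F) d(g ∘ F), substitute each coordinate x_i by F_i(u, v) in f_i, and replace dx_i by d F_i = (∂F_i/∂u) du + (∂F_i/∂v) dv.
  For the x component: f_1(F) = 2*u*(u + v + 1); d F_1 = (-2) du + (-6*v) dv
  For the y component: f_2(F) = -3; d F_2 = (-4*u - 3*v) du + (-3*u) dv
  For the z component: f_3(F) = 2*u*(u + v + 1); d F_3 = (2*u + v + 1) du + (u) dv
Combining and collecting du, dv coefficients:
  coeff of du: 4*u^3 + 6*u^2*v + 2*u^2 + 2*u*v^2 + 10*u + 9*v
  coeff of dv: u*(2*u^2 - 10*u*v + 2*u - 12*v^2 - 12*v + 9)
F^* omega = (4*u^3 + 6*u^2*v + 2*u^2 + 2*u*v^2 + 10*u + 9*v) du + (u*(2*u^2 - 10*u*v + 2*u - 12*v^2 - 12*v + 9)) dv.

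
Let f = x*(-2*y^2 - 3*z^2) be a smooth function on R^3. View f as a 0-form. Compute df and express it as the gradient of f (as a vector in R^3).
df = (-2*y^2 - 3*z^2) dx + (-4*x*y) dy + (-6*x*z) dz; grad f = (-2*y^2 - 3*z^2, -4*x*y, -6*x*z)

For a 0-form f, d f = (∂f/∂x) dx + (∂f/∂y) dy + (∂f/∂z) dz. The components of the vector representation are exactly the entries of grad f in Cartesian coordinates:
  ∂f/∂x = -2*y^2 - 3*z^2
  ∂f/∂y = -4*x*y
  ∂f/∂z = -6*x*z.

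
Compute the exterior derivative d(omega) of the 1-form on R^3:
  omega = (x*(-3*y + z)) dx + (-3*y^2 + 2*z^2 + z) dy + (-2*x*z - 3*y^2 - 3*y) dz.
d(omega) = (3*x) dx ∧ dy + (-x - 2*z) dx ∧ dz + (-6*y - 4*z - 4) dy ∧ dz

For a 1-form omega = sum_i f_i dx_i, the exterior derivative is
  d(omega) = sum_{i < j} (∂f_j/∂x_i - ∂f_i/∂x_j) dx_i ∧ dx_j.
  coefficient of dx ∧ dy: ∂f_2/∂x - ∂f_1/∂y = ∂(-3*y^2 + 2*z^2 + z)/∂x - ∂(x*(-3*y + z))/∂y = 3*x
  coefficient of dx ∧ dz: ∂f_3/∂x - ∂f_1/∂z = ∂(-2*x*z - 3*y^2 - 3*y)/∂x - ∂(x*(-3*y + z))/∂z = -x - 2*z
  coefficient of dy ∧ dz: ∂f_3/∂y - ∂f_2/∂z = ∂(-2*x*z - 3*y^2 - 3*y)/∂y - ∂(-3*y^2 + 2*z^2 + z)/∂z = -6*y - 4*z - 4
Assembling: d(omega) = (3*x) dx ∧ dy + (-x - 2*z) dx ∧ dz + (-6*y - 4*z - 4) dy ∧ dz.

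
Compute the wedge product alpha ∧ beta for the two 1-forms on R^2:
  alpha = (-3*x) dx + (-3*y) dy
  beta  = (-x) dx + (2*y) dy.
alpha ∧ beta = (-9*x*y) dx ∧ dy

Distribute the wedge, using dx_i ∧ dx_j = -dx_j ∧ dx_i and dx_i ∧ dx_i = 0. For each pair (i, j) with i < j, the coefficient of dx_i ∧ dx_j in alpha ∧ beta is (alpha_i * beta_j - alpha_j * beta_i). Collecting: alpha ∧ beta = (-9*x*y) dx ∧ dy.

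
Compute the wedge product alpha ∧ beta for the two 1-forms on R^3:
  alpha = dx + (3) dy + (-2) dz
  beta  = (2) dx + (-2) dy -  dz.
alpha ∧ beta = (-8) dx ∧ dy + (3) dx ∧ dz + (-7) dy ∧ dz

Distribute the wedge, using dx_i ∧ dx_j = -dx_j ∧ dx_i and dx_i ∧ dx_i = 0. For each pair (i, j) with i < j, the coefficient of dx_i ∧ dx_j in alpha ∧ beta is (alpha_i * beta_j - alpha_j * beta_i). Collecting: alpha ∧ beta = (-8) dx ∧ dy + (3) dx ∧ dz + (-7) dy ∧ dz.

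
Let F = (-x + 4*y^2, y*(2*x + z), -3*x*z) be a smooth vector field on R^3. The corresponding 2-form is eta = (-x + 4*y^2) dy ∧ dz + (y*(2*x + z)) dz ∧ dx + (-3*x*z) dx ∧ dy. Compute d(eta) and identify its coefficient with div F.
d(eta) = (-x + z - 1) dx ∧ dy ∧ dz; div F = -x + z - 1

For a 2-form in R^3 of the form above, applying d gives a 3-form with coefficient ∂P/∂x + ∂Q/∂y + ∂R/∂z:
  ∂P/∂x = -1
  ∂Q/∂y = 2*x + z
  ∂R/∂z = -3*x
Sum = -x + z - 1, which is exactly div F.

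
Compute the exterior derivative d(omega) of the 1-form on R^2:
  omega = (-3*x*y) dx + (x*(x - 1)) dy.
d(omega) = (5*x - 1) dx ∧ dy

For a 1-form omega = sum_i f_i dx_i, the exterior derivative is
  d(omega) = sum_{i < j} (∂f_j/∂x_i - ∂f_i/∂x_j) dx_i ∧ dx_j.
  coefficient of dx ∧ dy: ∂f_2/∂x - ∂f_1/∂y = ∂(x*(x - 1))/∂x - ∂(-3*x*y)/∂y = 5*x - 1
Assembling: d(omega) = (5*x - 1) dx ∧ dy.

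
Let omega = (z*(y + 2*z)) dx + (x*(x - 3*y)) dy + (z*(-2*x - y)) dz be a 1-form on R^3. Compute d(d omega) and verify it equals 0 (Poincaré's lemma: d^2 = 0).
d(d omega) = 0

Step 1: d omega = sum_{i<j} (∂f_j/∂x_i - ∂f_i/∂x_j) dx_i ∧ dx_j:
  coeff of dx ∧ dy: 2*x - 3*y - z
  coeff of dx ∧ dz: -y - 6*z
  coeff of dy ∧ dz: -z
Step 2: Apply d again to each 2-form coefficient. The only possible 3-form in R^3 is dx ∧ dy ∧ dz, with coefficient
  ∂(coeff of dy∧dz)/∂x - ∂(coeff of dx∧dz)/∂y + ∂(coeff of dx∧dy)/∂z
  = ∂/∂x (-z) - ∂/∂y (-y - 6*z) + ∂/∂z (2*x - 3*y - z).
Each of these terms simplifies to sums of mixed partials that cancel in pairs. The result is 0 (by equality of mixed partials for smooth functions — Schwarz / Clairaut).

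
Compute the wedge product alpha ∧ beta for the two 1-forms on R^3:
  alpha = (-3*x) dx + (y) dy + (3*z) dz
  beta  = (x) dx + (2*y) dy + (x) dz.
alpha ∧ beta = (-7*x*y) dx ∧ dy + (-3*x*(x + z)) dx ∧ dz + (y*(x - 6*z)) dy ∧ dz

Distribute the wedge, using dx_i ∧ dx_j = -dx_j ∧ dx_i and dx_i ∧ dx_i = 0. For each pair (i, j) with i < j, the coefficient of dx_i ∧ dx_j in alpha ∧ beta is (alpha_i * beta_j - alpha_j * beta_i). Collecting: alpha ∧ beta = (-7*x*y) dx ∧ dy + (-3*x*(x + z)) dx ∧ dz + (y*(x - 6*z)) dy ∧ dz.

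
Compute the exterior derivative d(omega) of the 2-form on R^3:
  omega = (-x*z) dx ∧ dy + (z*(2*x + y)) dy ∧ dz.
d(omega) = (-x + 2*z) dx ∧ dy ∧ dz

For a 2-form omega = sum_{i<j} g_{ij} dx_i ∧ dx_j, the exterior derivative is
  d(omega) = sum_{i<j} d(g_{ij}) ∧ dx_i ∧ dx_j = sum_{i<j, k} (∂g_{ij}/∂x_k) dx_k ∧ dx_i ∧ dx_j.
Expand each term, using dx_k ∧ dx_i ∧ dx_j = sgn(permutation) dx_{(a)} ∧ dx_{(b)} ∧ dx_{(c)} with (a < b < c) sorted:
  d(-x*z) includes (∂/∂z)(-x*z) dz = (-x) dz, which multiplied by dx ∧ dy gives (-x) dx ∧ dy ∧ dz
  d(z*(2*x + y)) includes (∂/∂x)(z*(2*x + y)) dx = (2*z) dx, which multiplied by dy ∧ dz gives (2*z) dx ∧ dy ∧ dz
Collecting like 3-forms: d(omega) = (-x + 2*z) dx ∧ dy ∧ dz.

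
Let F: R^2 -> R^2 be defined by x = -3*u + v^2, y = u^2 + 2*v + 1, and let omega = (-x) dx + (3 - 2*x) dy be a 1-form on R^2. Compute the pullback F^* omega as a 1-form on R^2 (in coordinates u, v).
F^* omega = (12*u^2 - 4*u*v^2 - 3*u + 3*v^2) du + (6*u*v + 12*u - 2*v^3 - 4*v^2 + 6) dv

Using F^*(f dg) = (f ∘ F) d(g ∘ F), substitute each coordinate x_i by F_i(u, v) in f_i, and replace dx_i by d F_i = (∂F_i/∂u) du + (∂F_i/∂v) dv.
  For the x component: f_1(F) = 3*u - v^2; d F_1 = (-3) du + (2*v) dv
  For the y component: f_2(F) = 6*u - 2*v^2 + 3; d F_2 = (2*u) du + (2) dv
Combining and collecting du, dv coefficients:
  coeff of du: 12*u^2 - 4*u*v^2 - 3*u + 3*v^2
  coeff of dv: 6*u*v + 12*u - 2*v^3 - 4*v^2 + 6
F^* omega = (12*u^2 - 4*u*v^2 - 3*u + 3*v^2) du + (6*u*v + 12*u - 2*v^3 - 4*v^2 + 6) dv.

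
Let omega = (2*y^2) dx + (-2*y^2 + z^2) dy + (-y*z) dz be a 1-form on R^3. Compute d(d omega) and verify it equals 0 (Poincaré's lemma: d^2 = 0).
d(d omega) = 0

Step 1: d omega = sum_{i<j} (∂f_j/∂x_i - ∂f_i/∂x_j) dx_i ∧ dx_j:
  coeff of dx ∧ dy: -4*y
  coeff of dx ∧ dz: 0
  coeff of dy ∧ dz: -3*z
Step 2: Apply d again to each 2-form coefficient. The only possible 3-form in R^3 is dx ∧ dy ∧ dz, with coefficient
  ∂(coeff of dy∧dz)/∂x - ∂(coeff of dx∧dz)/∂y + ∂(coeff of dx∧dy)/∂z
  = ∂/∂x (-3*z) - ∂/∂y (0) + ∂/∂z (-4*y).
Each of these terms simplifies to sums of mixed partials that cancel in pairs. The result is 0 (by equality of mixed partials for smooth functions — Schwarz / Clairaut).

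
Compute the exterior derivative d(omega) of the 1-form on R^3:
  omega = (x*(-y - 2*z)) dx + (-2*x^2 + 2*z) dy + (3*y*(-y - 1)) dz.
d(omega) = (-3*x) dx ∧ dy + (2*x) dx ∧ dz + (-6*y - 5) dy ∧ dz

For a 1-form omega = sum_i f_i dx_i, the exterior derivative is
  d(omega) = sum_{i < j} (∂f_j/∂x_i - ∂f_i/∂x_j) dx_i ∧ dx_j.
  coefficient of dx ∧ dy: ∂f_2/∂x - ∂f_1/∂y = ∂(-2*x^2 + 2*z)/∂x - ∂(x*(-y - 2*z))/∂y = -3*x
  coefficient of dx ∧ dz: ∂f_3/∂x - ∂f_1/∂z = ∂(3*y*(-y - 1))/∂x - ∂(x*(-y - 2*z))/∂z = 2*x
  coefficient of dy ∧ dz: ∂f_3/∂y - ∂f_2/∂z = ∂(3*y*(-y - 1))/∂y - ∂(-2*x^2 + 2*z)/∂z = -6*y - 5
Assembling: d(omega) = (-3*x) dx ∧ dy + (2*x) dx ∧ dz + (-6*y - 5) dy ∧ dz.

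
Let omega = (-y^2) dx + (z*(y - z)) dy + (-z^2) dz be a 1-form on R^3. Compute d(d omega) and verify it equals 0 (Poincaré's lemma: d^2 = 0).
d(d omega) = 0

Step 1: d omega = sum_{i<j} (∂f_j/∂x_i - ∂f_i/∂x_j) dx_i ∧ dx_j:
  coeff of dx ∧ dy: 2*y
  coeff of dx ∧ dz: 0
  coeff of dy ∧ dz: -y + 2*z
Step 2: Apply d again to each 2-form coefficient. The only possible 3-form in R^3 is dx ∧ dy ∧ dz, with coefficient
  ∂(coeff of dy∧dz)/∂x - ∂(coeff of dx∧dz)/∂y + ∂(coeff of dx∧dy)/∂z
  = ∂/∂x (-y + 2*z) - ∂/∂y (0) + ∂/∂z (2*y).
Each of these terms simplifies to sums of mixed partials that cancel in pairs. The result is 0 (by equality of mixed partials for smooth functions — Schwarz / Clairaut).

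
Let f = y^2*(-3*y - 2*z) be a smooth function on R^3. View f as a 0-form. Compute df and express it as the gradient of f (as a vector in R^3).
df = (0) dx + (y*(-9*y - 4*z)) dy + (-2*y^2) dz; grad f = (0, y*(-9*y - 4*z), -2*y^2)

For a 0-form f, d f = (∂f/∂x) dx + (∂f/∂y) dy + (∂f/∂z) dz. The components of the vector representation are exactly the entries of grad f in Cartesian coordinates:
  ∂f/∂x = 0
  ∂f/∂y = y*(-9*y - 4*z)
  ∂f/∂z = -2*y^2.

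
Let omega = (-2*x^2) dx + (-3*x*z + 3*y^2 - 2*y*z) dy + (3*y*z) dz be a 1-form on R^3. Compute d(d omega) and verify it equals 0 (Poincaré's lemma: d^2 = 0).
d(d omega) = 0

Step 1: d omega = sum_{i<j} (∂f_j/∂x_i - ∂f_i/∂x_j) dx_i ∧ dx_j:
  coeff of dx ∧ dy: -3*z
  coeff of dx ∧ dz: 0
  coeff of dy ∧ dz: 3*x + 2*y + 3*z
Step 2: Apply d again to each 2-form coefficient. The only possible 3-form in R^3 is dx ∧ dy ∧ dz, with coefficient
  ∂(coeff of dy∧dz)/∂x - ∂(coeff of dx∧dz)/∂y + ∂(coeff of dx∧dy)/∂z
  = ∂/∂x (3*x + 2*y + 3*z) - ∂/∂y (0) + ∂/∂z (-3*z).
Each of these terms simplifies to sums of mixed partials that cancel in pairs. The result is 0 (by equality of mixed partials for smooth functions — Schwarz / Clairaut).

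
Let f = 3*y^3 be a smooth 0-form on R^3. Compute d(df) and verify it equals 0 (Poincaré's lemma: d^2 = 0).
d(df) = 0

Step 1: df = sum_i (∂f/∂x_i) dx_i = (0) dx + (9*y^2) dy + (0) dz.
Step 2: Apply d again. Using the 1-form formula, the coefficient of dx ∧ dy in d(df) is ∂^2 f/∂x ∂y - ∂^2 f/∂y ∂x = (0) - (0) = 0 (equality of mixed partials for smooth f).
Similarly for dx ∧ dz and dy ∧ dz — all coefficients vanish. So d(df) = 0.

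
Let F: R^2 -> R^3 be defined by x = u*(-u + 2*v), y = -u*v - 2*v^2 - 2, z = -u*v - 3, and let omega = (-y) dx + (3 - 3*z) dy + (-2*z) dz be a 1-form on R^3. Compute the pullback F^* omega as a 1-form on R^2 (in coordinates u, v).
F^* omega = (-2*u^2*v - 7*u*v^2 - 4*u + 4*v^3 - 14*v) du + (-3*u^2*v - 8*u*v^2 - 14*u - 48*v) dv

Using F^*(f dg) = (f ∘ F) d(g ∘ F), substitute each coordinate x_i by F_i(u, v) in f_i, and replace dx_i by d F_i = (∂F_i/∂u) du + (∂F_i/∂v) dv.
  For the x component: f_1(F) = u*v + 2*v^2 + 2; d F_1 = (-2*u + 2*v) du + (2*u) dv
  For the y component: f_2(F) = 3*u*v + 12; d F_2 = (-v) du + (-u - 4*v) dv
  For the z component: f_3(F) = 2*u*v + 6; d F_3 = (-v) du + (-u) dv
Combining and collecting du, dv coefficients:
  coeff of du: -2*u^2*v - 7*u*v^2 - 4*u + 4*v^3 - 14*v
  coeff of dv: -3*u^2*v - 8*u*v^2 - 14*u - 48*v
F^* omega = (-2*u^2*v - 7*u*v^2 - 4*u + 4*v^3 - 14*v) du + (-3*u^2*v - 8*u*v^2 - 14*u - 48*v) dv.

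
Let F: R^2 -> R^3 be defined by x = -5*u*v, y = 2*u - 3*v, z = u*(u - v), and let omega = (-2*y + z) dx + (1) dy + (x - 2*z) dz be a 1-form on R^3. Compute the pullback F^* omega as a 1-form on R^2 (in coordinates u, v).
F^* omega = (-4*u^3 - 9*u^2*v + 8*u*v^2 + 20*u*v - 30*v^2 + 2) du + (-3*u^3 + 8*u^2*v + 20*u^2 - 30*u*v - 3) dv

Using F^*(f dg) = (f ∘ F) d(g ∘ F), substitute each coordinate x_i by F_i(u, v) in f_i, and replace dx_i by d F_i = (∂F_i/∂u) du + (∂F_i/∂v) dv.
  For the x component: f_1(F) = u^2 - u*v - 4*u + 6*v; d F_1 = (-5*v) du + (-5*u) dv
  For the y component: f_2(F) = 1; d F_2 = (2) du + (-3) dv
  For the z component: f_3(F) = u*(-2*u - 3*v); d F_3 = (2*u - v) du + (-u) dv
Combining and collecting du, dv coefficients:
  coeff of du: -4*u^3 - 9*u^2*v + 8*u*v^2 + 20*u*v - 30*v^2 + 2
  coeff of dv: -3*u^3 + 8*u^2*v + 20*u^2 - 30*u*v - 3
F^* omega = (-4*u^3 - 9*u^2*v + 8*u*v^2 + 20*u*v - 30*v^2 + 2) du + (-3*u^3 + 8*u^2*v + 20*u^2 - 30*u*v - 3) dv.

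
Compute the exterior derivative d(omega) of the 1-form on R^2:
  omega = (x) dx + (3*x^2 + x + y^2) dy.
d(omega) = (6*x + 1) dx ∧ dy

For a 1-form omega = sum_i f_i dx_i, the exterior derivative is
  d(omega) = sum_{i < j} (∂f_j/∂x_i - ∂f_i/∂x_j) dx_i ∧ dx_j.
  coefficient of dx ∧ dy: ∂f_2/∂x - ∂f_1/∂y = ∂(3*x^2 + x + y^2)/∂x - ∂(x)/∂y = 6*x + 1
Assembling: d(omega) = (6*x + 1) dx ∧ dy.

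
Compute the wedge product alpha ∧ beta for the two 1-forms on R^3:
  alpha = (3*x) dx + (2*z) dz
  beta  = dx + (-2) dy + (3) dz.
alpha ∧ beta = (-6*x) dx ∧ dy + (9*x - 2*z) dx ∧ dz + (4*z) dy ∧ dz

Distribute the wedge, using dx_i ∧ dx_j = -dx_j ∧ dx_i and dx_i ∧ dx_i = 0. For each pair (i, j) with i < j, the coefficient of dx_i ∧ dx_j in alpha ∧ beta is (alpha_i * beta_j - alpha_j * beta_i). Collecting: alpha ∧ beta = (-6*x) dx ∧ dy + (9*x - 2*z) dx ∧ dz + (4*z) dy ∧ dz.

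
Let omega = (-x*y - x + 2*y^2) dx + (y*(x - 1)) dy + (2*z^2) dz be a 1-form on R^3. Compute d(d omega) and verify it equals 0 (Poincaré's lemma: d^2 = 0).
d(d omega) = 0

Step 1: d omega = sum_{i<j} (∂f_j/∂x_i - ∂f_i/∂x_j) dx_i ∧ dx_j:
  coeff of dx ∧ dy: x - 3*y
  coeff of dx ∧ dz: 0
  coeff of dy ∧ dz: 0
Step 2: Apply d again to each 2-form coefficient. The only possible 3-form in R^3 is dx ∧ dy ∧ dz, with coefficient
  ∂(coeff of dy∧dz)/∂x - ∂(coeff of dx∧dz)/∂y + ∂(coeff of dx∧dy)/∂z
  = ∂/∂x (0) - ∂/∂y (0) + ∂/∂z (x - 3*y).
Each of these terms simplifies to sums of mixed partials that cancel in pairs. The result is 0 (by equality of mixed partials for smooth functions — Schwarz / Clairaut).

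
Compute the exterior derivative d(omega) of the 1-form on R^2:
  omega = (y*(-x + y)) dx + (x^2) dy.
d(omega) = (3*x - 2*y) dx ∧ dy

For a 1-form omega = sum_i f_i dx_i, the exterior derivative is
  d(omega) = sum_{i < j} (∂f_j/∂x_i - ∂f_i/∂x_j) dx_i ∧ dx_j.
  coefficient of dx ∧ dy: ∂f_2/∂x - ∂f_1/∂y = ∂(x^2)/∂x - ∂(y*(-x + y))/∂y = 3*x - 2*y
Assembling: d(omega) = (3*x - 2*y) dx ∧ dy.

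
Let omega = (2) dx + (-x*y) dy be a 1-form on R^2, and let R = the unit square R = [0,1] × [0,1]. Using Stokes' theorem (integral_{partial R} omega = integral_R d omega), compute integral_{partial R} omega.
integral_(partial R) omega = -1/2

Stokes: integral_partial_R omega = integral_R d omega with d omega = (∂Q/∂x - ∂P/∂y) dx ∧ dy.
  ∂Q/∂x = -y
  ∂P/∂y = 0
  integrand = ∂Q/∂x - ∂P/∂y = -y.
Integrating over R: integral_0^1 integral_0^1 (-y) dx dy = -1/2.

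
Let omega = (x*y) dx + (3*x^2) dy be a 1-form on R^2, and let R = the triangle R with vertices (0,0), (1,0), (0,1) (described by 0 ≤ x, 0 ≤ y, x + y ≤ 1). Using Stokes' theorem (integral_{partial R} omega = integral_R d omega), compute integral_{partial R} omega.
integral_(partial R) omega = 5/6

Stokes: integral_partial_R omega = integral_R d omega with d omega = (∂Q/∂x - ∂P/∂y) dx ∧ dy.
  ∂Q/∂x = 6*x
  ∂P/∂y = x
  integrand = ∂Q/∂x - ∂P/∂y = 5*x.
Integrating over R: integral_0^1 integral_0^{1-x} (5*x) dy dx = 5/6.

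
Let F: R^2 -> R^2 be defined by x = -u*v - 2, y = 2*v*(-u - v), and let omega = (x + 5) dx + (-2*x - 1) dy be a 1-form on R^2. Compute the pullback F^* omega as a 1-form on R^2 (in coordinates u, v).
F^* omega = (3*v*(-u*v - 3)) du + (-3*u^2*v - 8*u*v^2 - 9*u - 12*v) dv

Using F^*(f dg) = (f ∘ F) d(g ∘ F), substitute each coordinate x_i by F_i(u, v) in f_i, and replace dx_i by d F_i = (∂F_i/∂u) du + (∂F_i/∂v) dv.
  For the x component: f_1(F) = -u*v + 3; d F_1 = (-v) du + (-u) dv
  For the y component: f_2(F) = 2*u*v + 3; d F_2 = (-2*v) du + (-2*u - 4*v) dv
Combining and collecting du, dv coefficients:
  coeff of du: 3*v*(-u*v - 3)
  coeff of dv: -3*u^2*v - 8*u*v^2 - 9*u - 12*v
F^* omega = (3*v*(-u*v - 3)) du + (-3*u^2*v - 8*u*v^2 - 9*u - 12*v) dv.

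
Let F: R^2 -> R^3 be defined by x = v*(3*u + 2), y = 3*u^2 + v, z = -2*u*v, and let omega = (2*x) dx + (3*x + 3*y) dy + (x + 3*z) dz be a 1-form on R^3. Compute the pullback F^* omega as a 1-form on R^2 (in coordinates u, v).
F^* omega = (54*u^3 + 54*u^2*v + 24*u*v^2 + 54*u*v + 8*v^2) du + (24*u^2*v + 9*u^2 + 29*u*v + 17*v) dv

Using F^*(f dg) = (f ∘ F) d(g ∘ F), substitute each coordinate x_i by F_i(u, v) in f_i, and replace dx_i by d F_i = (∂F_i/∂u) du + (∂F_i/∂v) dv.
  For the x component: f_1(F) = 2*v*(3*u + 2); d F_1 = (3*v) du + (3*u + 2) dv
  For the y component: f_2(F) = 9*u^2 + 9*u*v + 9*v; d F_2 = (6*u) du + (1) dv
  For the z component: f_3(F) = v*(2 - 3*u); d F_3 = (-2*v) du + (-2*u) dv
Combining and collecting du, dv coefficients:
  coeff of du: 54*u^3 + 54*u^2*v + 24*u*v^2 + 54*u*v + 8*v^2
  coeff of dv: 24*u^2*v + 9*u^2 + 29*u*v + 17*v
F^* omega = (54*u^3 + 54*u^2*v + 24*u*v^2 + 54*u*v + 8*v^2) du + (24*u^2*v + 9*u^2 + 29*u*v + 17*v) dv.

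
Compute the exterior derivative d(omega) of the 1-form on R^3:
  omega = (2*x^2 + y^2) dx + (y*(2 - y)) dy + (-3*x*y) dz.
d(omega) = (-2*y) dx ∧ dy + (-3*y) dx ∧ dz + (-3*x) dy ∧ dz

For a 1-form omega = sum_i f_i dx_i, the exterior derivative is
  d(omega) = sum_{i < j} (∂f_j/∂x_i - ∂f_i/∂x_j) dx_i ∧ dx_j.
  coefficient of dx ∧ dy: ∂f_2/∂x - ∂f_1/∂y = ∂(y*(2 - y))/∂x - ∂(2*x^2 + y^2)/∂y = -2*y
  coefficient of dx ∧ dz: ∂f_3/∂x - ∂f_1/∂z = ∂(-3*x*y)/∂x - ∂(2*x^2 + y^2)/∂z = -3*y
  coefficient of dy ∧ dz: ∂f_3/∂y - ∂f_2/∂z = ∂(-3*x*y)/∂y - ∂(y*(2 - y))/∂z = -3*x
Assembling: d(omega) = (-2*y) dx ∧ dy + (-3*y) dx ∧ dz + (-3*x) dy ∧ dz.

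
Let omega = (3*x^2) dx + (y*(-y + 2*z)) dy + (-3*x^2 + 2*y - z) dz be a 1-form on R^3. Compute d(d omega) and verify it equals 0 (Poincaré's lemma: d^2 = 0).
d(d omega) = 0

Step 1: d omega = sum_{i<j} (∂f_j/∂x_i - ∂f_i/∂x_j) dx_i ∧ dx_j:
  coeff of dx ∧ dy: 0
  coeff of dx ∧ dz: -6*x
  coeff of dy ∧ dz: 2 - 2*y
Step 2: Apply d again to each 2-form coefficient. The only possible 3-form in R^3 is dx ∧ dy ∧ dz, with coefficient
  ∂(coeff of dy∧dz)/∂x - ∂(coeff of dx∧dz)/∂y + ∂(coeff of dx∧dy)/∂z
  = ∂/∂x (2 - 2*y) - ∂/∂y (-6*x) + ∂/∂z (0).
Each of these terms simplifies to sums of mixed partials that cancel in pairs. The result is 0 (by equality of mixed partials for smooth functions — Schwarz / Clairaut).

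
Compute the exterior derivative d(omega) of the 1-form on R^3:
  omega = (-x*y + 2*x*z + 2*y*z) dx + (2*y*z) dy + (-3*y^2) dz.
d(omega) = (x - 2*z) dx ∧ dy + (-2*x - 2*y) dx ∧ dz + (-8*y) dy ∧ dz

For a 1-form omega = sum_i f_i dx_i, the exterior derivative is
  d(omega) = sum_{i < j} (∂f_j/∂x_i - ∂f_i/∂x_j) dx_i ∧ dx_j.
  coefficient of dx ∧ dy: ∂f_2/∂x - ∂f_1/∂y = ∂(2*y*z)/∂x - ∂(-x*y + 2*x*z + 2*y*z)/∂y = x - 2*z
  coefficient of dx ∧ dz: ∂f_3/∂x - ∂f_1/∂z = ∂(-3*y^2)/∂x - ∂(-x*y + 2*x*z + 2*y*z)/∂z = -2*x - 2*y
  coefficient of dy ∧ dz: ∂f_3/∂y - ∂f_2/∂z = ∂(-3*y^2)/∂y - ∂(2*y*z)/∂z = -8*y
Assembling: d(omega) = (x - 2*z) dx ∧ dy + (-2*x - 2*y) dx ∧ dz + (-8*y) dy ∧ dz.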